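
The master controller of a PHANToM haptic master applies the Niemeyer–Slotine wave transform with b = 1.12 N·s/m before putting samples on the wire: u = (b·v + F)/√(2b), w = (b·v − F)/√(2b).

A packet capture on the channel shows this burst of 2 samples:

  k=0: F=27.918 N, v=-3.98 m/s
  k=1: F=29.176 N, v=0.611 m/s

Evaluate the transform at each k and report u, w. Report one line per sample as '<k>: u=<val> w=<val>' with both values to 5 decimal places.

k=0: b·v=1.12×(-3.98)=-4.45760; √(2b)=1.49666; u=(-4.45760+27.918)/1.49666=15.67514, w=(-4.45760−27.918)/1.49666=-21.63186
k=1: b·v=1.12×0.611=0.68432; √(2b)=1.49666; u=(0.68432+29.176)/1.49666=19.95127, w=(0.68432−29.176)/1.49666=-19.03680

0: u=15.67514 w=-21.63186
1: u=19.95127 w=-19.03680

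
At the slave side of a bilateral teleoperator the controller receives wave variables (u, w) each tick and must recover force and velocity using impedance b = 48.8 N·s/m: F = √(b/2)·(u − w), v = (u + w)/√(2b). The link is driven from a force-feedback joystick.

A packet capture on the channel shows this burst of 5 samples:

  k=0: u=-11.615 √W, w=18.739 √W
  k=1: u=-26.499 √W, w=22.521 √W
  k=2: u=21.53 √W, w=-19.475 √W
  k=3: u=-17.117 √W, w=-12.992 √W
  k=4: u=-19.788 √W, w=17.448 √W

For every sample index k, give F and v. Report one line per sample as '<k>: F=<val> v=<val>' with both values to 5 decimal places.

0: F=-149.93770 v=0.72111
1: F=-242.14094 v=-0.40266
2: F=202.54976 v=0.20801
3: F=-20.37600 v=-3.04769
4: F=-183.93227 v=-0.23686

k=0: u−w=-30.35400, u+w=7.12400; √(b/2)=4.93964, √(2b)=9.87927; F=4.93964×(-30.354)=-149.93770, v=7.12400/9.87927=0.72111
k=1: u−w=-49.02000, u+w=-3.97800; √(b/2)=4.93964, √(2b)=9.87927; F=4.93964×(-49.02)=-242.14094, v=-3.97800/9.87927=-0.40266
k=2: u−w=41.00500, u+w=2.05500; √(b/2)=4.93964, √(2b)=9.87927; F=4.93964×41.005=202.54976, v=2.05500/9.87927=0.20801
k=3: u−w=-4.12500, u+w=-30.10900; √(b/2)=4.93964, √(2b)=9.87927; F=4.93964×(-4.125)=-20.37600, v=-30.10900/9.87927=-3.04769
k=4: u−w=-37.23600, u+w=-2.34000; √(b/2)=4.93964, √(2b)=9.87927; F=4.93964×(-37.236)=-183.93227, v=-2.34000/9.87927=-0.23686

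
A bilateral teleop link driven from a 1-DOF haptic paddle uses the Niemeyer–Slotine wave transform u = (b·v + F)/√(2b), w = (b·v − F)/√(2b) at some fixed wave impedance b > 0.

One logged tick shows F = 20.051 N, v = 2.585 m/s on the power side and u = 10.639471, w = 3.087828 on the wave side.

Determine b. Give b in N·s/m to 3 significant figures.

u + w = 13.727299;  u + w = √(2b)·v, so √(2b) = 13.727299/2.585 = 5.310367.
b = (√(2b))²/2 = 28.199999/2 = 14.099999.
(Check via u − w = 2F/√(2b): u − w = 7.551643, 2F/√(2b) = 7.551644.)

b = 14.1 N·s/m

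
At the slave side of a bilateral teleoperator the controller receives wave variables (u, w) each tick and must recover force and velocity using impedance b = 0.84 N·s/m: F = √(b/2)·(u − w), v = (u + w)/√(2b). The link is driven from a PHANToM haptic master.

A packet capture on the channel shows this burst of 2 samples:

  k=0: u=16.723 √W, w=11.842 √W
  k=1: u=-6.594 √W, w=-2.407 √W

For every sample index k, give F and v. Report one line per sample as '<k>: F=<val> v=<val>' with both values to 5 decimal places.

0: F=3.16325 v=22.03838
1: F=-2.71349 v=-6.94442

k=0: u−w=4.88100, u+w=28.56500; √(b/2)=0.64807, √(2b)=1.29615; F=0.64807×4.881=3.16325, v=28.56500/1.29615=22.03838
k=1: u−w=-4.18700, u+w=-9.00100; √(b/2)=0.64807, √(2b)=1.29615; F=0.64807×(-4.187)=-2.71349, v=-9.00100/1.29615=-6.94442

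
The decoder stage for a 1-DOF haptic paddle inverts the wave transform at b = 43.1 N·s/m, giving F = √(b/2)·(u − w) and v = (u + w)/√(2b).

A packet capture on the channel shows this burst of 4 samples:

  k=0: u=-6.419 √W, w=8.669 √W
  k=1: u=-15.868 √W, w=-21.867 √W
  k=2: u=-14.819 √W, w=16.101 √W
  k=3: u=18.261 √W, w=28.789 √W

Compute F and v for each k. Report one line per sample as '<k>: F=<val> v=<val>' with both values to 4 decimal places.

k=0: u−w=-15.0880, u+w=2.2500; √(b/2)=4.6422, √(2b)=9.2844; F=4.6422×(-15.088)=-70.0415, v=2.2500/9.2844=0.2423
k=1: u−w=5.9990, u+w=-37.7350; √(b/2)=4.6422, √(2b)=9.2844; F=4.6422×5.999=27.8485, v=-37.7350/9.2844=-4.0643
k=2: u−w=-30.9200, u+w=1.2820; √(b/2)=4.6422, √(2b)=9.2844; F=4.6422×(-30.92)=-143.5368, v=1.2820/9.2844=0.1381
k=3: u−w=-10.5280, u+w=47.0500; √(b/2)=4.6422, √(2b)=9.2844; F=4.6422×(-10.528)=-48.8731, v=47.0500/9.2844=5.0676

0: F=-70.0415 v=0.2423
1: F=27.8485 v=-4.0643
2: F=-143.5368 v=0.1381
3: F=-48.8731 v=5.0676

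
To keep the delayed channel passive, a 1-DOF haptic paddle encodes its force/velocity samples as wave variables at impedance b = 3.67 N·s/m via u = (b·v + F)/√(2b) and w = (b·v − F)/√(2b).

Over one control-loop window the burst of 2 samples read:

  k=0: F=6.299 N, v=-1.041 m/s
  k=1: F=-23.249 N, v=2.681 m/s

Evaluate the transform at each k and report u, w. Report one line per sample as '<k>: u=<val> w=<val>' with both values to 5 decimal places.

0: u=0.91484 w=-3.73516
1: u=-4.94962 w=12.21310

k=0: b·v=3.67×(-1.041)=-3.82047; √(2b)=2.70924; u=(-3.82047+6.299)/2.70924=0.91484, w=(-3.82047−6.299)/2.70924=-3.73516
k=1: b·v=3.67×2.681=9.83927; √(2b)=2.70924; u=(9.83927+(-23.249))/2.70924=-4.94962, w=(9.83927−(-23.249))/2.70924=12.21310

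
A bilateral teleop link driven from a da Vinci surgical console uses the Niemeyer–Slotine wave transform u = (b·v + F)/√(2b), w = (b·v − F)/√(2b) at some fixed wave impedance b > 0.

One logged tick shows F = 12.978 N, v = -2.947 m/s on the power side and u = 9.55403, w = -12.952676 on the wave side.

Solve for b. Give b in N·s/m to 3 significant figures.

b = 0.665 N·s/m

u + w = -3.398646;  u + w = √(2b)·v, so √(2b) = -3.398646/(-2.947) = 1.153256.
b = (√(2b))²/2 = 1.330000/2 = 0.665000.
(Check via u − w = 2F/√(2b): u − w = 22.506706, 2F/√(2b) = 22.506708.)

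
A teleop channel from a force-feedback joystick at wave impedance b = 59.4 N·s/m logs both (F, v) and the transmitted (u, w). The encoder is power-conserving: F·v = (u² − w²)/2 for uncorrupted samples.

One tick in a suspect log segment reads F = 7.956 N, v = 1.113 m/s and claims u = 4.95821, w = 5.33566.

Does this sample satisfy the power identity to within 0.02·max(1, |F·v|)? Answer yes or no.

no

F·v = 7.956×1.113 = 8.85503 W.
(u² − w²)/2 = (24.58385 − 28.46927)/2 = -1.94271 W.
|Δ| = 10.79774;  2% of max(1, |F·v|) = 0.17710.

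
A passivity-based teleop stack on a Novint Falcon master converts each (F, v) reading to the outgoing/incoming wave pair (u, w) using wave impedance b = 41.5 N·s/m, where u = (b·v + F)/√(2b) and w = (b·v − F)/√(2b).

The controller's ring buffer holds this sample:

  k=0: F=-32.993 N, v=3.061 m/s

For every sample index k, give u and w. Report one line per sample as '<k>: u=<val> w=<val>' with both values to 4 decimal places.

k=0: b·v=41.5×3.061=127.0315; √(2b)=9.1104; u=(127.0315+(-32.993))/9.1104=10.3221, w=(127.0315−(-32.993))/9.1104=17.5650

0: u=10.3221 w=17.5650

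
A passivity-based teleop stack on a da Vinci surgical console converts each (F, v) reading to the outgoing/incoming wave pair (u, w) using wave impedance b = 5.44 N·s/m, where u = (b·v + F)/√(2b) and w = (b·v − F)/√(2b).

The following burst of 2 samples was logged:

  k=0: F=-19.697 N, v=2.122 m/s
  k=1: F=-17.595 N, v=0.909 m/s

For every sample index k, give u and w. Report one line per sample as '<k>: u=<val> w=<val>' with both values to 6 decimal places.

k=0: b·v=5.44×2.122=11.543680; √(2b)=3.298485; u=(11.543680+(-19.697))/3.298485=-2.471838, w=(11.543680−(-19.697))/3.298485=9.471222
k=1: b·v=5.44×0.909=4.944960; √(2b)=3.298485; u=(4.944960+(-17.595))/3.298485=-3.835107, w=(4.944960−(-17.595))/3.298485=6.833429

0: u=-2.471838 w=9.471222
1: u=-3.835107 w=6.833429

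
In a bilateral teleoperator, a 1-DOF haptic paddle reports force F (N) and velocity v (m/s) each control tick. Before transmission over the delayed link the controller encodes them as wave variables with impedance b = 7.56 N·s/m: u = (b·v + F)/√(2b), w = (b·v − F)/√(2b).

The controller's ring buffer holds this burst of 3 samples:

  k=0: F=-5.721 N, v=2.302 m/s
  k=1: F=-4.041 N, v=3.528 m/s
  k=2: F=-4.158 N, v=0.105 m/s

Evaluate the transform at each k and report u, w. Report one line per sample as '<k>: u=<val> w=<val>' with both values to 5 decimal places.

k=0: b·v=7.56×2.302=17.40312; √(2b)=3.88844; u=(17.40312+(-5.721))/3.88844=3.00432, w=(17.40312−(-5.721))/3.88844=5.94688
k=1: b·v=7.56×3.528=26.67168; √(2b)=3.88844; u=(26.67168+(-4.041))/3.88844=5.81998, w=(26.67168−(-4.041))/3.88844=7.89845
k=2: b·v=7.56×0.105=0.79380; √(2b)=3.88844; u=(0.79380+(-4.158))/3.88844=-0.86518, w=(0.79380−(-4.158))/3.88844=1.27347

0: u=3.00432 w=5.94688
1: u=5.81998 w=7.89845
2: u=-0.86518 w=1.27347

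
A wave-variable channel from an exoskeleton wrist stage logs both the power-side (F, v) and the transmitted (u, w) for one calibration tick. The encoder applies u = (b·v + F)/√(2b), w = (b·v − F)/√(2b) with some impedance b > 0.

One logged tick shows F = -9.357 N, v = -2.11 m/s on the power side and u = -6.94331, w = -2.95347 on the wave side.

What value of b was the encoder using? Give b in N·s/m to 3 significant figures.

b = 11 N·s/m

u + w = -9.89678;  u + w = √(2b)·v, so √(2b) = -9.89678/(-2.11) = 4.69042.
b = (√(2b))²/2 = 22.00001/2 = 11.00001.
(Check via u − w = 2F/√(2b): u − w = -3.98984, 2F/√(2b) = -3.98984.)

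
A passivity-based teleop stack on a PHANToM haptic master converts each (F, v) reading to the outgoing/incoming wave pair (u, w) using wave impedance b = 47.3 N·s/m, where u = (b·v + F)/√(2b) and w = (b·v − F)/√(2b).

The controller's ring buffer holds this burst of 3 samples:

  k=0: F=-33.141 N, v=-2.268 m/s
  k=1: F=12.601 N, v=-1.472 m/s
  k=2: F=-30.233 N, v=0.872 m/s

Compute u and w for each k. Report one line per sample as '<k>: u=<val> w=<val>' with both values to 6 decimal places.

k=0: b·v=47.3×(-2.268)=-107.276400; √(2b)=9.726253; u=(-107.276400+(-33.141))/9.726253=-14.436947, w=(-107.276400−(-33.141))/9.726253=-7.622195
k=1: b·v=47.3×(-1.472)=-69.625600; √(2b)=9.726253; u=(-69.625600+12.601)/9.726253=-5.862957, w=(-69.625600−12.601)/9.726253=-8.454088
k=2: b·v=47.3×0.872=41.245600; √(2b)=9.726253; u=(41.245600+(-30.233))/9.726253=1.132255, w=(41.245600−(-30.233))/9.726253=7.349038

0: u=-14.436947 w=-7.622195
1: u=-5.862957 w=-8.454088
2: u=1.132255 w=7.349038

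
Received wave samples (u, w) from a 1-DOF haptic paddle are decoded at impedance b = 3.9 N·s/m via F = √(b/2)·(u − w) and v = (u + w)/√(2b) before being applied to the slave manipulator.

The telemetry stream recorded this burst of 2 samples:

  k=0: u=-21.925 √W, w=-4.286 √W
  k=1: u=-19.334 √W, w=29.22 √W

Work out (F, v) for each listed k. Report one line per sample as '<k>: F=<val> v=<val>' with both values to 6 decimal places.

k=0: u−w=-17.639000, u+w=-26.211000; √(b/2)=1.396424, √(2b)=2.792848; F=1.396424×(-17.639)=-24.631523, v=-26.211000/2.792848=-9.385043
k=1: u−w=-48.554000, u+w=9.886000; √(b/2)=1.396424, √(2b)=2.792848; F=1.396424×(-48.554)=-67.801971, v=9.886000/2.792848=3.539756

0: F=-24.631523 v=-9.385043
1: F=-67.801971 v=3.539756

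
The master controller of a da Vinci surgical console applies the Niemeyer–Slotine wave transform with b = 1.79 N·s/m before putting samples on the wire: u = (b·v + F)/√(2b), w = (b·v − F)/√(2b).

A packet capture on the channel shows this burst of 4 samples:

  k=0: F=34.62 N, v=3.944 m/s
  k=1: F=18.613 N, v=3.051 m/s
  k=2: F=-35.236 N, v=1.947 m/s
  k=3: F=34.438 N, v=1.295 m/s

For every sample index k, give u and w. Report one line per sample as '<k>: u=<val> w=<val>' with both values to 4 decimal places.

0: u=22.0284 w=-14.5660
1: u=12.7237 w=-6.9509
2: u=-16.7809 w=20.4648
3: u=19.4262 w=-16.9759

k=0: b·v=1.79×3.944=7.0598; √(2b)=1.8921; u=(7.0598+34.62)/1.8921=22.0284, w=(7.0598−34.62)/1.8921=-14.5660
k=1: b·v=1.79×3.051=5.4613; √(2b)=1.8921; u=(5.4613+18.613)/1.8921=12.7237, w=(5.4613−18.613)/1.8921=-6.9509
k=2: b·v=1.79×1.947=3.4851; √(2b)=1.8921; u=(3.4851+(-35.236))/1.8921=-16.7809, w=(3.4851−(-35.236))/1.8921=20.4648
k=3: b·v=1.79×1.295=2.3180; √(2b)=1.8921; u=(2.3180+34.438)/1.8921=19.4262, w=(2.3180−34.438)/1.8921=-16.9759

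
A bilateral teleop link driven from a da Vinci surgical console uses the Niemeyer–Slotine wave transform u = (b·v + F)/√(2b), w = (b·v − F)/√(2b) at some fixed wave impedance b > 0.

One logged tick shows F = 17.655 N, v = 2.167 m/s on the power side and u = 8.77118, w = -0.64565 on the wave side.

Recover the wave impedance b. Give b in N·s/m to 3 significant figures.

b = 7.03 N·s/m

u + w = 8.12553;  u + w = √(2b)·v, so √(2b) = 8.12553/2.167 = 3.74967.
b = (√(2b))²/2 = 14.06001/2 = 7.03000.
(Check via u − w = 2F/√(2b): u − w = 9.41683, 2F/√(2b) = 9.41683.)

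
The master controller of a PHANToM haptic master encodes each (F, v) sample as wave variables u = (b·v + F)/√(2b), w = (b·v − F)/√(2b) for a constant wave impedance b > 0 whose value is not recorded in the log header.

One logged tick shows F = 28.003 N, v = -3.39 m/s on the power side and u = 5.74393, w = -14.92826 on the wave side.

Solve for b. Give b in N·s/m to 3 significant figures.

u + w = -9.18433;  u + w = √(2b)·v, so √(2b) = -9.18433/(-3.39) = 2.70924.
b = (√(2b))²/2 = 7.33999/2 = 3.67000.
(Check via u − w = 2F/√(2b): u − w = 20.67219, 2F/√(2b) = 20.67220.)

b = 3.67 N·s/m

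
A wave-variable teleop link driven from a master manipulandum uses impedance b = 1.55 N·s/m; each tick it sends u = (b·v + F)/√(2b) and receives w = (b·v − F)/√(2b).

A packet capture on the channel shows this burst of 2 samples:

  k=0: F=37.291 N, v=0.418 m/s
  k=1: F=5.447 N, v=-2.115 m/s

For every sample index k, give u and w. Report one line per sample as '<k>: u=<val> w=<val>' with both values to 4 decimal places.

k=0: b·v=1.55×0.418=0.6479; √(2b)=1.7607; u=(0.6479+37.291)/1.7607=21.5478, w=(0.6479−37.291)/1.7607=-20.8119
k=1: b·v=1.55×(-2.115)=-3.2783; √(2b)=1.7607; u=(-3.2783+5.447)/1.7607=1.2318, w=(-3.2783−5.447)/1.7607=-4.9556

0: u=21.5478 w=-20.8119
1: u=1.2318 w=-4.9556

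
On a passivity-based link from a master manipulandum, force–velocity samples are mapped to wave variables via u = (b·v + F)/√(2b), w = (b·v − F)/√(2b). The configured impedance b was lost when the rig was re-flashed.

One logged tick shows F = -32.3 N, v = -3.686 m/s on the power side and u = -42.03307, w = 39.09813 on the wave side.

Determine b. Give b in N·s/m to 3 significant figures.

u + w = -2.93494;  u + w = √(2b)·v, so √(2b) = -2.93494/(-3.686) = 0.79624.
b = (√(2b))²/2 = 0.63400/2 = 0.31700.
(Check via u − w = 2F/√(2b): u − w = -81.13120, 2F/√(2b) = -81.13133.)

b = 0.317 N·s/m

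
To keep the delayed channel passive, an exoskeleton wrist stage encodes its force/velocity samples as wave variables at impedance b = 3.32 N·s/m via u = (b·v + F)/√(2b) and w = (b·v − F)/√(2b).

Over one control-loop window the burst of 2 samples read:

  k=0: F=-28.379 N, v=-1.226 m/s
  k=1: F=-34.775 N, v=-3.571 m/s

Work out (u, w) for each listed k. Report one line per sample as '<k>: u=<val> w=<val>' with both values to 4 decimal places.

k=0: b·v=3.32×(-1.226)=-4.0703; √(2b)=2.5768; u=(-4.0703+(-28.379))/2.5768=-12.5928, w=(-4.0703−(-28.379))/2.5768=9.4336
k=1: b·v=3.32×(-3.571)=-11.8557; √(2b)=2.5768; u=(-11.8557+(-34.775))/2.5768=-18.0962, w=(-11.8557−(-34.775))/2.5768=8.8944

0: u=-12.5928 w=9.4336
1: u=-18.0962 w=8.8944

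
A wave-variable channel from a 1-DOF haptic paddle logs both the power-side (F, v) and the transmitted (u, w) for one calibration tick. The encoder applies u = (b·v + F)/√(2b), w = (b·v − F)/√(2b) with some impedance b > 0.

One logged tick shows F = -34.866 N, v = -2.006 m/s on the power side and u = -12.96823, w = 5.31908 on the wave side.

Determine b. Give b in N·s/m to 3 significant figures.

u + w = -7.64915;  u + w = √(2b)·v, so √(2b) = -7.64915/(-2.006) = 3.81314.
b = (√(2b))²/2 = 14.54000/2 = 7.27000.
(Check via u − w = 2F/√(2b): u − w = -18.28731, 2F/√(2b) = -18.28731.)

b = 7.27 N·s/m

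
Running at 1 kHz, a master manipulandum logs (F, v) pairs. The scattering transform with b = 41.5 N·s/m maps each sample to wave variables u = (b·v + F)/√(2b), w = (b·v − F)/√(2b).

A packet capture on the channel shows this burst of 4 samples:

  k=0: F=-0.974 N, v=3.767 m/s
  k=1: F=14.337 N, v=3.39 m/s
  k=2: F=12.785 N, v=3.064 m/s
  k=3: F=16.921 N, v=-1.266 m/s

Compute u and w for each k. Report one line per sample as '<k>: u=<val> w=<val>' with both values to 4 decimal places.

0: u=17.0526 w=17.2664
1: u=17.0159 w=13.8685
2: u=15.3605 w=12.5538
3: u=-3.9096 w=-7.6242

k=0: b·v=41.5×3.767=156.3305; √(2b)=9.1104; u=(156.3305+(-0.974))/9.1104=17.0526, w=(156.3305−(-0.974))/9.1104=17.2664
k=1: b·v=41.5×3.39=140.6850; √(2b)=9.1104; u=(140.6850+14.337)/9.1104=17.0159, w=(140.6850−14.337)/9.1104=13.8685
k=2: b·v=41.5×3.064=127.1560; √(2b)=9.1104; u=(127.1560+12.785)/9.1104=15.3605, w=(127.1560−12.785)/9.1104=12.5538
k=3: b·v=41.5×(-1.266)=-52.5390; √(2b)=9.1104; u=(-52.5390+16.921)/9.1104=-3.9096, w=(-52.5390−16.921)/9.1104=-7.6242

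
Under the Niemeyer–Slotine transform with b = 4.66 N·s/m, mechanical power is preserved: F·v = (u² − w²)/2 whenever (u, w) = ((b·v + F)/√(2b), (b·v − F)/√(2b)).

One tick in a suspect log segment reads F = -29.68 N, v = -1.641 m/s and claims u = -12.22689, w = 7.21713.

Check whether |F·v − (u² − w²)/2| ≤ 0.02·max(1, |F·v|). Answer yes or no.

yes

F·v = (-29.68)×(-1.641) = 48.7049 W.
(u² − w²)/2 = (149.4968 − 52.0870)/2 = 48.7049 W.
|Δ| = 0.0001;  2% of max(1, |F·v|) = 0.9741.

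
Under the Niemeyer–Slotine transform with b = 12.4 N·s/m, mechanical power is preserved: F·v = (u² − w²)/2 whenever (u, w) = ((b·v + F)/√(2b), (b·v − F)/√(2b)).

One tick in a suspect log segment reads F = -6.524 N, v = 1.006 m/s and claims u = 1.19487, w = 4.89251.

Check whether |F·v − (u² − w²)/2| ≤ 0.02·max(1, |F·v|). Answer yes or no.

F·v = (-6.524)×1.006 = -6.5631 W.
(u² − w²)/2 = (1.4277 − 23.9367)/2 = -11.2545 W.
|Δ| = 4.6913;  2% of max(1, |F·v|) = 0.1313.

no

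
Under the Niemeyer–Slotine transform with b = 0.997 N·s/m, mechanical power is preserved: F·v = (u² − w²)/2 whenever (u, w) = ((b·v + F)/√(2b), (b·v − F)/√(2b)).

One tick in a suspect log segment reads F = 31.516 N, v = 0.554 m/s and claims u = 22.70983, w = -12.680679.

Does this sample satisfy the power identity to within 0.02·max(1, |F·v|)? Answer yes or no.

no

F·v = 31.516×0.554 = 17.459864 W.
(u² − w²)/2 = (515.736379 − 160.799620)/2 = 177.468379 W.
|Δ| = 160.008515;  2% of max(1, |F·v|) = 0.349197.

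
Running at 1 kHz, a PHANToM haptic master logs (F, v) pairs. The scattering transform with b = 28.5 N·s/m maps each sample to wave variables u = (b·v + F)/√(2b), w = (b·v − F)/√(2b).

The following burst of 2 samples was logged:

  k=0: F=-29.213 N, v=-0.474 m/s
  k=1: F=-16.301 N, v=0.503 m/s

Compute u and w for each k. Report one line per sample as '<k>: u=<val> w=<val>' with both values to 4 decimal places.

0: u=-5.6587 w=2.0800
1: u=-0.2603 w=4.0579

k=0: b·v=28.5×(-0.474)=-13.5090; √(2b)=7.5498; u=(-13.5090+(-29.213))/7.5498=-5.6587, w=(-13.5090−(-29.213))/7.5498=2.0800
k=1: b·v=28.5×0.503=14.3355; √(2b)=7.5498; u=(14.3355+(-16.301))/7.5498=-0.2603, w=(14.3355−(-16.301))/7.5498=4.0579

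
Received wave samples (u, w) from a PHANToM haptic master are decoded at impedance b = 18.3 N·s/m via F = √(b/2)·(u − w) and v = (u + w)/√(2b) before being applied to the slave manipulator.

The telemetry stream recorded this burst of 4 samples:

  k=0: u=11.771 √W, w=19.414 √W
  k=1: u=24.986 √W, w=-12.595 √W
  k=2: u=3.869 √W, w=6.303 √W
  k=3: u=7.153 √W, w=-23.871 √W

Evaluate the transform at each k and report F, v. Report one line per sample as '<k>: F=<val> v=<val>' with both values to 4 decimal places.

k=0: u−w=-7.6430, u+w=31.1850; √(b/2)=3.0249, √(2b)=6.0498; F=3.0249×(-7.643)=-23.1193, v=31.1850/6.0498=5.1547
k=1: u−w=37.5810, u+w=12.3910; √(b/2)=3.0249, √(2b)=6.0498; F=3.0249×37.581=113.6786, v=12.3910/6.0498=2.0482
k=2: u−w=-2.4340, u+w=10.1720; √(b/2)=3.0249, √(2b)=6.0498; F=3.0249×(-2.434)=-7.3626, v=10.1720/6.0498=1.6814
k=3: u−w=31.0240, u+w=-16.7180; √(b/2)=3.0249, √(2b)=6.0498; F=3.0249×31.024=93.8444, v=-16.7180/6.0498=-2.7634

0: F=-23.1193 v=5.1547
1: F=113.6786 v=2.0482
2: F=-7.3626 v=1.6814
3: F=93.8444 v=-2.7634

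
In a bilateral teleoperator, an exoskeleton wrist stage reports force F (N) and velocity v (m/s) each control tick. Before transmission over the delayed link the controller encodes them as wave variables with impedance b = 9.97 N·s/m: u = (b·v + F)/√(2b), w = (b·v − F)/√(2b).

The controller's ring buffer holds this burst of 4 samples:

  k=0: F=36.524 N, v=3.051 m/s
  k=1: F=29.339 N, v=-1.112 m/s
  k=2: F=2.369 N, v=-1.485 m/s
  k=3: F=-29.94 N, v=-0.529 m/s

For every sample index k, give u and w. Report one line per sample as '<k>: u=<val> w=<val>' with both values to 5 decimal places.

0: u=14.99130 w=-1.36729
1: u=4.08749 w=-9.05304
2: u=-2.78506 w=-3.84610
3: u=-7.88596 w=5.52375

k=0: b·v=9.97×3.051=30.41847; √(2b)=4.46542; u=(30.41847+36.524)/4.46542=14.99130, w=(30.41847−36.524)/4.46542=-1.36729
k=1: b·v=9.97×(-1.112)=-11.08664; √(2b)=4.46542; u=(-11.08664+29.339)/4.46542=4.08749, w=(-11.08664−29.339)/4.46542=-9.05304
k=2: b·v=9.97×(-1.485)=-14.80545; √(2b)=4.46542; u=(-14.80545+2.369)/4.46542=-2.78506, w=(-14.80545−2.369)/4.46542=-3.84610
k=3: b·v=9.97×(-0.529)=-5.27413; √(2b)=4.46542; u=(-5.27413+(-29.94))/4.46542=-7.88596, w=(-5.27413−(-29.94))/4.46542=5.52375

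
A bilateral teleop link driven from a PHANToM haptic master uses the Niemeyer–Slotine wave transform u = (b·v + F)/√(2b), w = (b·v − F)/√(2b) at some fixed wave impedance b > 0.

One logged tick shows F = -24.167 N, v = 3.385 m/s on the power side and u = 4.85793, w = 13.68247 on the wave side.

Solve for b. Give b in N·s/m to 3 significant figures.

u + w = 18.5404;  u + w = √(2b)·v, so √(2b) = 18.5404/3.385 = 5.4772.
b = (√(2b))²/2 = 30.0000/2 = 15.0000.
(Check via u − w = 2F/√(2b): u − w = -8.8245, 2F/√(2b) = -8.8245.)

b = 15 N·s/m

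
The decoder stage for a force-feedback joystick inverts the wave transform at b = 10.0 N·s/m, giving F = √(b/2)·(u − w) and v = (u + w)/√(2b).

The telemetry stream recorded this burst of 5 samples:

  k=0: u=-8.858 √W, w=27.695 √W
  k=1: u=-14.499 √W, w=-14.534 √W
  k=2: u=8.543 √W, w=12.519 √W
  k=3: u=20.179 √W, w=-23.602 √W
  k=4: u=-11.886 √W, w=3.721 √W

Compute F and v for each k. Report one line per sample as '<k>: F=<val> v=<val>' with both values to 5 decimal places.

k=0: u−w=-36.55300, u+w=18.83700; √(b/2)=2.23607, √(2b)=4.47214; F=2.23607×(-36.553)=-81.73499, v=18.83700/4.47214=4.21208
k=1: u−w=0.03500, u+w=-29.03300; √(b/2)=2.23607, √(2b)=4.47214; F=2.23607×0.035=0.07826, v=-29.03300/4.47214=-6.49198
k=2: u−w=-3.97600, u+w=21.06200; √(b/2)=2.23607, √(2b)=4.47214; F=2.23607×(-3.976)=-8.89061, v=21.06200/4.47214=4.70961
k=3: u−w=43.78100, u+w=-3.42300; √(b/2)=2.23607, √(2b)=4.47214; F=2.23607×43.781=97.89729, v=-3.42300/4.47214=-0.76541
k=4: u−w=-15.60700, u+w=-8.16500; √(b/2)=2.23607, √(2b)=4.47214; F=2.23607×(-15.607)=-34.89831, v=-8.16500/4.47214=-1.82575

0: F=-81.73499 v=4.21208
1: F=0.07826 v=-6.49198
2: F=-8.89061 v=4.70961
3: F=97.89729 v=-0.76541
4: F=-34.89831 v=-1.82575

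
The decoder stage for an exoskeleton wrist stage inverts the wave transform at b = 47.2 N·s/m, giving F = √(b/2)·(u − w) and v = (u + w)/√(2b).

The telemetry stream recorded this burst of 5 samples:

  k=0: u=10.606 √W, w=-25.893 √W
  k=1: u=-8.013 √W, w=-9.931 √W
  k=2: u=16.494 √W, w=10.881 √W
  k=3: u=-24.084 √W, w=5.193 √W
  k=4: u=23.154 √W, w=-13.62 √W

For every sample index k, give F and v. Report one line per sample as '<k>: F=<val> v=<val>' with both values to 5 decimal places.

0: F=177.31153 v=-1.57339
1: F=9.31761 v=-1.84686
2: F=27.26786 v=2.81753
3: F=-142.22717 v=-1.94433
4: F=178.64747 v=0.98127

k=0: u−w=36.49900, u+w=-15.28700; √(b/2)=4.85798, √(2b)=9.71597; F=4.85798×36.499=177.31153, v=-15.28700/9.71597=-1.57339
k=1: u−w=1.91800, u+w=-17.94400; √(b/2)=4.85798, √(2b)=9.71597; F=4.85798×1.918=9.31761, v=-17.94400/9.71597=-1.84686
k=2: u−w=5.61300, u+w=27.37500; √(b/2)=4.85798, √(2b)=9.71597; F=4.85798×5.613=27.26786, v=27.37500/9.71597=2.81753
k=3: u−w=-29.27700, u+w=-18.89100; √(b/2)=4.85798, √(2b)=9.71597; F=4.85798×(-29.277)=-142.22717, v=-18.89100/9.71597=-1.94433
k=4: u−w=36.77400, u+w=9.53400; √(b/2)=4.85798, √(2b)=9.71597; F=4.85798×36.774=178.64747, v=9.53400/9.71597=0.98127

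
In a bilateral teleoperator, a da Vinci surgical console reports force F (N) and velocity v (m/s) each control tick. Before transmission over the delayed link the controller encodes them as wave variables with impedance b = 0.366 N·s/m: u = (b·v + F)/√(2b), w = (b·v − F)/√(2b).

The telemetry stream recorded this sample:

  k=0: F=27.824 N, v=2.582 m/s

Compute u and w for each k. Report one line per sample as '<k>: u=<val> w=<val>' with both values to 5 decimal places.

0: u=33.62555 w=-31.41647

k=0: b·v=0.366×2.582=0.94501; √(2b)=0.85557; u=(0.94501+27.824)/0.85557=33.62555, w=(0.94501−27.824)/0.85557=-31.41647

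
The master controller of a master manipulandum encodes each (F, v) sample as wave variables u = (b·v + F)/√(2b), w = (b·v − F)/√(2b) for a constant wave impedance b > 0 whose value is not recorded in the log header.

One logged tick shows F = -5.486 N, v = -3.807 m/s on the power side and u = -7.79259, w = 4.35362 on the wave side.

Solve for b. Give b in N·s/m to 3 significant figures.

b = 0.408 N·s/m

u + w = -3.4390;  u + w = √(2b)·v, so √(2b) = -3.4390/(-3.807) = 0.9033.
b = (√(2b))²/2 = 0.8160/2 = 0.4080.
(Check via u − w = 2F/√(2b): u − w = -12.1462, 2F/√(2b) = -12.1462.)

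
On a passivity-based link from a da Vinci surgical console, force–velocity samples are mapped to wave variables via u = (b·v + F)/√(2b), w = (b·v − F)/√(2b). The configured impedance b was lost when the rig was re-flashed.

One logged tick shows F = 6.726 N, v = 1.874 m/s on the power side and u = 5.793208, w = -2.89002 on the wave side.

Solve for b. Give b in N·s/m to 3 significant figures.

b = 1.2 N·s/m

u + w = 2.903188;  u + w = √(2b)·v, so √(2b) = 2.903188/1.874 = 1.549193.
b = (√(2b))²/2 = 2.399999/2 = 1.200000.
(Check via u − w = 2F/√(2b): u − w = 8.683228, 2F/√(2b) = 8.683230.)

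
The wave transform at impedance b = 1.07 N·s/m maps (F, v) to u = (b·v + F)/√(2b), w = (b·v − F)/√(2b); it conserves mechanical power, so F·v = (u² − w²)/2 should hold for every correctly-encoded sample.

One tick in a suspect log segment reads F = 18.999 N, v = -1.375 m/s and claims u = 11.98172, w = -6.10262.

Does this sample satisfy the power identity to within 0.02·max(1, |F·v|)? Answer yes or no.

F·v = 18.999×(-1.375) = -26.12362 W.
(u² − w²)/2 = (143.56161 − 37.24197)/2 = 53.15982 W.
|Δ| = 79.28345;  2% of max(1, |F·v|) = 0.52247.

no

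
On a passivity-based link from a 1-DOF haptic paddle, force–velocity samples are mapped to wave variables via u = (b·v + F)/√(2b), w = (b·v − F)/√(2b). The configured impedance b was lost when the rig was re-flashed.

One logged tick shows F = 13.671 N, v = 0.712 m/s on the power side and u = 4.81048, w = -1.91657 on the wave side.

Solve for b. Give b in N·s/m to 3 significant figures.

b = 8.26 N·s/m

u + w = 2.89391;  u + w = √(2b)·v, so √(2b) = 2.89391/0.712 = 4.06448.
b = (√(2b))²/2 = 16.52000/2 = 8.26000.
(Check via u − w = 2F/√(2b): u − w = 6.72705, 2F/√(2b) = 6.72706.)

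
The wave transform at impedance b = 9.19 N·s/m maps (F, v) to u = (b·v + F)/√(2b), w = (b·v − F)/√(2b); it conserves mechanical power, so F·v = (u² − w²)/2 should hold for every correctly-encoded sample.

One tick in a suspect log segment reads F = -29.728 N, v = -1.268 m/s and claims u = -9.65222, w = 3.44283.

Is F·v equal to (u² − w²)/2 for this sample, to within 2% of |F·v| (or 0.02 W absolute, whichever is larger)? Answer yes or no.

no

F·v = (-29.728)×(-1.268) = 37.69510 W.
(u² − w²)/2 = (93.16535 − 11.85308)/2 = 40.65614 W.
|Δ| = 2.96103;  2% of max(1, |F·v|) = 0.75390.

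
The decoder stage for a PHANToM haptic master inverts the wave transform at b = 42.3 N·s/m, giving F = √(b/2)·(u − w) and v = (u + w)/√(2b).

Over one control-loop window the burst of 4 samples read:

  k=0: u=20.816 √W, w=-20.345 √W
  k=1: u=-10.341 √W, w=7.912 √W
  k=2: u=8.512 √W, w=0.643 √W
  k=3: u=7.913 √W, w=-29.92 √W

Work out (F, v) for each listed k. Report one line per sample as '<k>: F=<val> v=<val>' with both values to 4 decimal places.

0: F=189.2959 v=0.0512
1: F=-83.9440 v=-0.2641
2: F=36.1888 v=0.9953
3: F=173.9907 v=-2.3926

k=0: u−w=41.1610, u+w=0.4710; √(b/2)=4.5989, √(2b)=9.1978; F=4.5989×41.161=189.2959, v=0.4710/9.1978=0.0512
k=1: u−w=-18.2530, u+w=-2.4290; √(b/2)=4.5989, √(2b)=9.1978; F=4.5989×(-18.253)=-83.9440, v=-2.4290/9.1978=-0.2641
k=2: u−w=7.8690, u+w=9.1550; √(b/2)=4.5989, √(2b)=9.1978; F=4.5989×7.869=36.1888, v=9.1550/9.1978=0.9953
k=3: u−w=37.8330, u+w=-22.0070; √(b/2)=4.5989, √(2b)=9.1978; F=4.5989×37.833=173.9907, v=-22.0070/9.1978=-2.3926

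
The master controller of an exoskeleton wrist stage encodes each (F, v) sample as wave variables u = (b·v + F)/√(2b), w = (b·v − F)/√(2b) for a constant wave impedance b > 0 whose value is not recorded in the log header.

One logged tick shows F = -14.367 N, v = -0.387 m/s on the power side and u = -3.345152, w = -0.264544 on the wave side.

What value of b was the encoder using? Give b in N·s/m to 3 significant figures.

u + w = -3.609696;  u + w = √(2b)·v, so √(2b) = -3.609696/(-0.387) = 9.327380.
b = (√(2b))²/2 = 87.000015/2 = 43.500007.
(Check via u − w = 2F/√(2b): u − w = -3.080608, 2F/√(2b) = -3.080608.)

b = 43.5 N·s/m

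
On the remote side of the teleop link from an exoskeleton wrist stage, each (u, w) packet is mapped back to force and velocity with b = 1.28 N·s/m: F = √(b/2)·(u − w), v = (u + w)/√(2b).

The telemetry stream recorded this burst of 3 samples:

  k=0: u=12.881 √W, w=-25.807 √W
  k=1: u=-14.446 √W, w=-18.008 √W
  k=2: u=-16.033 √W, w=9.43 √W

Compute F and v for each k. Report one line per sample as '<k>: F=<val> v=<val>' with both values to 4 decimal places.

k=0: u−w=38.6880, u+w=-12.9260; √(b/2)=0.8000, √(2b)=1.6000; F=0.8000×38.688=30.9504, v=-12.9260/1.6000=-8.0787
k=1: u−w=3.5620, u+w=-32.4540; √(b/2)=0.8000, √(2b)=1.6000; F=0.8000×3.562=2.8496, v=-32.4540/1.6000=-20.2837
k=2: u−w=-25.4630, u+w=-6.6030; √(b/2)=0.8000, √(2b)=1.6000; F=0.8000×(-25.463)=-20.3704, v=-6.6030/1.6000=-4.1269

0: F=30.9504 v=-8.0787
1: F=2.8496 v=-20.2837
2: F=-20.3704 v=-4.1269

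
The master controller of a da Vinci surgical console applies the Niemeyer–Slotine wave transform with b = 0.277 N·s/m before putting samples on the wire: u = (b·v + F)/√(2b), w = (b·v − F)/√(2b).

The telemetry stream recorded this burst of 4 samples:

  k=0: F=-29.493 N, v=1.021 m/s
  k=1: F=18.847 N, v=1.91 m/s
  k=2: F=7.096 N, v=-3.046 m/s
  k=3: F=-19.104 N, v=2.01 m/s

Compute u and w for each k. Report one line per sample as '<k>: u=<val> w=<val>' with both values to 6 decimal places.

k=0: b·v=0.277×1.021=0.282817; √(2b)=0.744312; u=(0.282817+(-29.493))/0.744312=-39.244554, w=(0.282817−(-29.493))/0.744312=40.004496
k=1: b·v=0.277×1.91=0.529070; √(2b)=0.744312; u=(0.529070+18.847)/0.744312=26.032196, w=(0.529070−18.847)/0.744312=-24.610561
k=2: b·v=0.277×(-3.046)=-0.843742; √(2b)=0.744312; u=(-0.843742+7.096)/0.744312=8.400053, w=(-0.843742−7.096)/0.744312=-10.667226
k=3: b·v=0.277×2.01=0.556770; √(2b)=0.744312; u=(0.556770+(-19.104))/0.744312=-24.918631, w=(0.556770−(-19.104))/0.744312=26.414697

0: u=-39.244554 w=40.004496
1: u=26.032196 w=-24.610561
2: u=8.400053 w=-10.667226
3: u=-24.918631 w=26.414697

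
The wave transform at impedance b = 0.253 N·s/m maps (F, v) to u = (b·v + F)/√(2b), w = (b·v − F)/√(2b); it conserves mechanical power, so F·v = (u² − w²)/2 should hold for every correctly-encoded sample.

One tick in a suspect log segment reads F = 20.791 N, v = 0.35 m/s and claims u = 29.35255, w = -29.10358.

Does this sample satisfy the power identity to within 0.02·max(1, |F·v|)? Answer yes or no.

F·v = 20.791×0.35 = 7.2768 W.
(u² − w²)/2 = (861.5722 − 847.0184)/2 = 7.2769 W.
|Δ| = 0.0001;  2% of max(1, |F·v|) = 0.1455.

yes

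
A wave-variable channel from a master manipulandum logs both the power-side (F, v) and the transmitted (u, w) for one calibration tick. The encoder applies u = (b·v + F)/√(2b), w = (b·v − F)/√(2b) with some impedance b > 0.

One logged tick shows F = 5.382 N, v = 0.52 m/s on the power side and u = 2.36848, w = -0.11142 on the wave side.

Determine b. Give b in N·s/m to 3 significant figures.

u + w = 2.2571;  u + w = √(2b)·v, so √(2b) = 2.2571/0.52 = 4.3405.
b = (√(2b))²/2 = 18.8399/2 = 9.4200.
(Check via u − w = 2F/√(2b): u − w = 2.4799, 2F/√(2b) = 2.4799.)

b = 9.42 N·s/m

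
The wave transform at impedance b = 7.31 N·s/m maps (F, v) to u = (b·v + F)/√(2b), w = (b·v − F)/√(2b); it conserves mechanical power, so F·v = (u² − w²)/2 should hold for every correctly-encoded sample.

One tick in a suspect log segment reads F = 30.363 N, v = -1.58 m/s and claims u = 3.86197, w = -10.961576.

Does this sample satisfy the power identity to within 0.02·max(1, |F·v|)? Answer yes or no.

no

F·v = 30.363×(-1.58) = -47.973540 W.
(u² − w²)/2 = (14.914812 − 120.156148)/2 = -52.620668 W.
|Δ| = 4.647128;  2% of max(1, |F·v|) = 0.959471.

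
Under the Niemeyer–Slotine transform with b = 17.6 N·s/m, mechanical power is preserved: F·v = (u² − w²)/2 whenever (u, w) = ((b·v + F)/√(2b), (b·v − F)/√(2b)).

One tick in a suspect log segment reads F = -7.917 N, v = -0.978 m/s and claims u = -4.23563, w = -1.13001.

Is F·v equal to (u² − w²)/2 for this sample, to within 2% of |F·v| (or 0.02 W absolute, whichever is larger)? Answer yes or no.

F·v = (-7.917)×(-0.978) = 7.74283 W.
(u² − w²)/2 = (17.94056 − 1.27692)/2 = 8.33182 W.
|Δ| = 0.58899;  2% of max(1, |F·v|) = 0.15486.

no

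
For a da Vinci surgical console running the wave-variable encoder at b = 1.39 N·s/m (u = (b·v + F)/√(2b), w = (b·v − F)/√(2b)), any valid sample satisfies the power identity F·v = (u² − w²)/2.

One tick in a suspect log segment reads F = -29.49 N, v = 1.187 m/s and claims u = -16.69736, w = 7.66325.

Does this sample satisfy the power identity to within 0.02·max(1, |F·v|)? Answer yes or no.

no

F·v = (-29.49)×1.187 = -35.0046 W.
(u² − w²)/2 = (278.8018 − 58.7254)/2 = 110.0382 W.
|Δ| = 145.0428;  2% of max(1, |F·v|) = 0.7001.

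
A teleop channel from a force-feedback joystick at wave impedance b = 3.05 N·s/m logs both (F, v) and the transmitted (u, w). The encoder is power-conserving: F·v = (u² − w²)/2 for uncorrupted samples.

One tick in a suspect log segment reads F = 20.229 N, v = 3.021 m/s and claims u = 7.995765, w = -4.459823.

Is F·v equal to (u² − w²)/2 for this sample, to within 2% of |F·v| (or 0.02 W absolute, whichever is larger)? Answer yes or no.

no

F·v = 20.229×3.021 = 61.111809 W.
(u² − w²)/2 = (63.932258 − 19.890021)/2 = 22.021118 W.
|Δ| = 39.090691;  2% of max(1, |F·v|) = 1.222236.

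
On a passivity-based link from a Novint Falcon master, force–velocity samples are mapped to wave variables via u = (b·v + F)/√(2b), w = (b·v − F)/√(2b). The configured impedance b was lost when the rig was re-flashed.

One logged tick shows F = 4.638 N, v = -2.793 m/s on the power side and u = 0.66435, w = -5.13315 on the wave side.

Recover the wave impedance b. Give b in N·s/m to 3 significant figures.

u + w = -4.4688;  u + w = √(2b)·v, so √(2b) = -4.4688/(-2.793) = 1.6000.
b = (√(2b))²/2 = 2.5600/2 = 1.2800.
(Check via u − w = 2F/√(2b): u − w = 5.7975, 2F/√(2b) = 5.7975.)

b = 1.28 N·s/m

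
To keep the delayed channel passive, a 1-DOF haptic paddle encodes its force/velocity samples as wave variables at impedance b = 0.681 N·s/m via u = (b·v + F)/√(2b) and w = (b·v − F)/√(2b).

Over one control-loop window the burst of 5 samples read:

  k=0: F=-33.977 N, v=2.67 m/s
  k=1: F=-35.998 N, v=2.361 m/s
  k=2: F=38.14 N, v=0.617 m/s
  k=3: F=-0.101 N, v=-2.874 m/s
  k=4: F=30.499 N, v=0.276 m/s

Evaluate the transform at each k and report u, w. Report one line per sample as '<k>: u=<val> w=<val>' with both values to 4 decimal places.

k=0: b·v=0.681×2.67=1.8183; √(2b)=1.1670; u=(1.8183+(-33.977))/1.1670=-27.5556, w=(1.8183−(-33.977))/1.1670=30.6716
k=1: b·v=0.681×2.361=1.6078; √(2b)=1.1670; u=(1.6078+(-35.998))/1.1670=-29.4677, w=(1.6078−(-35.998))/1.1670=32.2231
k=2: b·v=0.681×0.617=0.4202; √(2b)=1.1670; u=(0.4202+38.14)/1.1670=33.0408, w=(0.4202−38.14)/1.1670=-32.3207
k=3: b·v=0.681×(-2.874)=-1.9572; √(2b)=1.1670; u=(-1.9572+(-0.101))/1.1670=-1.7636, w=(-1.9572−(-0.101))/1.1670=-1.5905
k=4: b·v=0.681×0.276=0.1880; √(2b)=1.1670; u=(0.1880+30.499)/1.1670=26.2945, w=(0.1880−30.499)/1.1670=-25.9724

0: u=-27.5556 w=30.6716
1: u=-29.4677 w=32.2231
2: u=33.0408 w=-32.3207
3: u=-1.7636 w=-1.5905
4: u=26.2945 w=-25.9724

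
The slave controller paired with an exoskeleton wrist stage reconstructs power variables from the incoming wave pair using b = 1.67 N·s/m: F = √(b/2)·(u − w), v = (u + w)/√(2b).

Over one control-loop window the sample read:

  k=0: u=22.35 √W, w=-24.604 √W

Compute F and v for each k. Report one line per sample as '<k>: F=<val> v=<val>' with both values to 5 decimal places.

k=0: u−w=46.95400, u+w=-2.25400; √(b/2)=0.91378, √(2b)=1.82757; F=0.91378×46.954=42.90578, v=-2.25400/1.82757=-1.23333

0: F=42.90578 v=-1.23333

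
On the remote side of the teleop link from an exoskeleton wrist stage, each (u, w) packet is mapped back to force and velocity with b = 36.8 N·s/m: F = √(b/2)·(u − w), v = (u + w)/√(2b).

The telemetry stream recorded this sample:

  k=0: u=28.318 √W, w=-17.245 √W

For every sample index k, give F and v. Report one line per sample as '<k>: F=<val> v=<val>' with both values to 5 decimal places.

k=0: u−w=45.56300, u+w=11.07300; √(b/2)=4.28952, √(2b)=8.57904; F=4.28952×45.563=195.44350, v=11.07300/8.57904=1.29070

0: F=195.44350 v=1.29070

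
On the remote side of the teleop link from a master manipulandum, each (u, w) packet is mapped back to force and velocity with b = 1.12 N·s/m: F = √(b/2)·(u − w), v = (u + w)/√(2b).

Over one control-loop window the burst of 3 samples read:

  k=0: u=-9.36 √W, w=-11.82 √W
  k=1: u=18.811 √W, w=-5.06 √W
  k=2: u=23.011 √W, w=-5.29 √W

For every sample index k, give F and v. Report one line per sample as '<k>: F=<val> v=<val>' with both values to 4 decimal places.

k=0: u−w=2.4600, u+w=-21.1800; √(b/2)=0.7483, √(2b)=1.4967; F=0.7483×2.46=1.8409, v=-21.1800/1.4967=-14.1515
k=1: u−w=23.8710, u+w=13.7510; √(b/2)=0.7483, √(2b)=1.4967; F=0.7483×23.871=17.8634, v=13.7510/1.4967=9.1878
k=2: u−w=28.3010, u+w=17.7210; √(b/2)=0.7483, √(2b)=1.4967; F=0.7483×28.301=21.1785, v=17.7210/1.4967=11.8403

0: F=1.8409 v=-14.1515
1: F=17.8634 v=9.1878
2: F=21.1785 v=11.8403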